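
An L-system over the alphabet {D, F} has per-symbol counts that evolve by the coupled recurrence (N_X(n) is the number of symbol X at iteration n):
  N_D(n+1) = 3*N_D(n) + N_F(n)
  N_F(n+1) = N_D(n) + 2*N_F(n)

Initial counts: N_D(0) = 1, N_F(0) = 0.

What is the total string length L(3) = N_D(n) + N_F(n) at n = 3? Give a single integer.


Step 0: N_D=1, N_F=0, L=1
Step 1: N_D=3, N_F=1, L=4
Step 2: N_D=10, N_F=5, L=15
Step 3: N_D=35, N_F=20, L=55

Answer: 55


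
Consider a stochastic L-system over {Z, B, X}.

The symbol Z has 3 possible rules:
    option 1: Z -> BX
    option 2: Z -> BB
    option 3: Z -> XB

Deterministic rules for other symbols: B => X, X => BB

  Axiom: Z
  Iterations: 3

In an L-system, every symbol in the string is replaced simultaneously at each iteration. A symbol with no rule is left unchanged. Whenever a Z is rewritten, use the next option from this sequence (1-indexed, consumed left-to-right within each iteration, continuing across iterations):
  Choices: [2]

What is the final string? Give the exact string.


Answer: BBBB

Derivation:
Step 0: Z
Step 1: BB  (used choices [2])
Step 2: XX  (used choices [])
Step 3: BBBB  (used choices [])


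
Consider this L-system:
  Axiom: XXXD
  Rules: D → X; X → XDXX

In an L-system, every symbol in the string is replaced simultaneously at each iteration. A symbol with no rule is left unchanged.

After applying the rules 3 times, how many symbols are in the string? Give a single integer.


Answer: 142

Derivation:
Step 0: length = 4
Step 1: length = 13
Step 2: length = 43
Step 3: length = 142


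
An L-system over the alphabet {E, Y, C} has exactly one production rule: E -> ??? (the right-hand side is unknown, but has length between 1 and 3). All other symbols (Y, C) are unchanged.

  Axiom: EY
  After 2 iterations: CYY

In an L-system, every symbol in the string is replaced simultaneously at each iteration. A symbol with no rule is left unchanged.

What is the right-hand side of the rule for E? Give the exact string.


Answer: CY

Derivation:
Trying E -> CY:
  Step 0: EY
  Step 1: CYY
  Step 2: CYY
Matches the given result.


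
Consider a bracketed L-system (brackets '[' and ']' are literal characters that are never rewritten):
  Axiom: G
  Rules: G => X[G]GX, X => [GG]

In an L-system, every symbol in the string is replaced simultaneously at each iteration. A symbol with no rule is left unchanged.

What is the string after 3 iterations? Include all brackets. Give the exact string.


Answer: [X[G]GXX[G]GX][[GG][X[G]GX]X[G]GX[GG]][GG][X[G]GX]X[G]GX[GG][X[G]GXX[G]GX]

Derivation:
Step 0: G
Step 1: X[G]GX
Step 2: [GG][X[G]GX]X[G]GX[GG]
Step 3: [X[G]GXX[G]GX][[GG][X[G]GX]X[G]GX[GG]][GG][X[G]GX]X[G]GX[GG][X[G]GXX[G]GX]


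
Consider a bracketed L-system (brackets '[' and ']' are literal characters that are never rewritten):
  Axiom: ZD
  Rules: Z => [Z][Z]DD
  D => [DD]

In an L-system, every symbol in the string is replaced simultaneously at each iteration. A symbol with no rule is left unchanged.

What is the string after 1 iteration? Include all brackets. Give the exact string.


Answer: [Z][Z]DD[DD]

Derivation:
Step 0: ZD
Step 1: [Z][Z]DD[DD]


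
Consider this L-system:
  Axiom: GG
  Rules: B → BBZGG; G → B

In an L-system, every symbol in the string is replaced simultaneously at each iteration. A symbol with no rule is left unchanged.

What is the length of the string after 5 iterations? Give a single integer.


Step 0: length = 2
Step 1: length = 2
Step 2: length = 10
Step 3: length = 26
Step 4: length = 74
Step 5: length = 202

Answer: 202


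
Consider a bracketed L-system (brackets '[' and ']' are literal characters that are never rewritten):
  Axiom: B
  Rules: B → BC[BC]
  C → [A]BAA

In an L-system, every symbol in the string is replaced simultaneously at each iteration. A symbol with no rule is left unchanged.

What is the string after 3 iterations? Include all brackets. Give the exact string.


Step 0: B
Step 1: BC[BC]
Step 2: BC[BC][A]BAA[BC[BC][A]BAA]
Step 3: BC[BC][A]BAA[BC[BC][A]BAA][A]BC[BC]AA[BC[BC][A]BAA[BC[BC][A]BAA][A]BC[BC]AA]

Answer: BC[BC][A]BAA[BC[BC][A]BAA][A]BC[BC]AA[BC[BC][A]BAA[BC[BC][A]BAA][A]BC[BC]AA]


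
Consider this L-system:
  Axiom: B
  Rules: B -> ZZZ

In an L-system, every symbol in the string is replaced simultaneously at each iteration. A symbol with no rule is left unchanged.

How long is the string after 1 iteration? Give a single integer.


Answer: 3

Derivation:
Step 0: length = 1
Step 1: length = 3


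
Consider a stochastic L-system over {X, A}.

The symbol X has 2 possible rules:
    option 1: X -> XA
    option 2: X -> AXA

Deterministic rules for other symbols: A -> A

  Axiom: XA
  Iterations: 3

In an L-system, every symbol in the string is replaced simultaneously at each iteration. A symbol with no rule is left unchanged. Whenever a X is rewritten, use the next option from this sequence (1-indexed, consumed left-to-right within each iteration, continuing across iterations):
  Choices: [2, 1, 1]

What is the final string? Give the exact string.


Answer: AXAAAA

Derivation:
Step 0: XA
Step 1: AXAA  (used choices [2])
Step 2: AXAAA  (used choices [1])
Step 3: AXAAAA  (used choices [1])


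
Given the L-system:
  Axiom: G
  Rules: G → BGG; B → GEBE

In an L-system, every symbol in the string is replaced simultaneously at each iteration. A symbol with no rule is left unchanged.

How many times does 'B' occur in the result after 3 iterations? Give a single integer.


Step 0: G  (0 'B')
Step 1: BGG  (1 'B')
Step 2: GEBEBGGBGG  (3 'B')
Step 3: BGGEGEBEEGEBEBGGBGGGEBEBGGBGG  (8 'B')

Answer: 8


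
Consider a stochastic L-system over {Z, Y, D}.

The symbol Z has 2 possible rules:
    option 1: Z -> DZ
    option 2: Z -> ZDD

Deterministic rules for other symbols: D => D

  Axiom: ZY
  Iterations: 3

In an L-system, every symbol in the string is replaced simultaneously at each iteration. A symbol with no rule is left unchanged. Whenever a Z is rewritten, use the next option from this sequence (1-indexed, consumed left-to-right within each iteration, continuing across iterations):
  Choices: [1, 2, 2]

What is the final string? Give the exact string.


Answer: DZDDDDY

Derivation:
Step 0: ZY
Step 1: DZY  (used choices [1])
Step 2: DZDDY  (used choices [2])
Step 3: DZDDDDY  (used choices [2])


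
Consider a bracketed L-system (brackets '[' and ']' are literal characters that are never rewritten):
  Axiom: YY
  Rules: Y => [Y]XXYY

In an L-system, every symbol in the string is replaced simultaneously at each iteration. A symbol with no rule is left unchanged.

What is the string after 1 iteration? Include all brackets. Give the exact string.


Step 0: YY
Step 1: [Y]XXYY[Y]XXYY

Answer: [Y]XXYY[Y]XXYY


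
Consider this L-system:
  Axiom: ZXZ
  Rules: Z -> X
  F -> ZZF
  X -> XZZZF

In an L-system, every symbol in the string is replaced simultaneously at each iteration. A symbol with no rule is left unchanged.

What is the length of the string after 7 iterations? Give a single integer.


Answer: 2519

Derivation:
Step 0: length = 3
Step 1: length = 7
Step 2: length = 21
Step 3: length = 53
Step 4: length = 141
Step 5: length = 367
Step 6: length = 963
Step 7: length = 2519


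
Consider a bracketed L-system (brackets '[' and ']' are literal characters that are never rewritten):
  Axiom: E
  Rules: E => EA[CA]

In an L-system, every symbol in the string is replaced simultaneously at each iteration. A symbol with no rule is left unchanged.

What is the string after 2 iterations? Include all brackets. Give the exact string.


Step 0: E
Step 1: EA[CA]
Step 2: EA[CA]A[CA]

Answer: EA[CA]A[CA]


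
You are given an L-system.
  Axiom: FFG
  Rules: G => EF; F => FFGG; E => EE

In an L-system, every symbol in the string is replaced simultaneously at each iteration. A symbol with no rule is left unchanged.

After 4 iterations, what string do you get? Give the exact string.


Answer: FFGGFFGGEFEFFFGGFFGGEFEFEEFFGGEEFFGGFFGGFFGGEFEFFFGGFFGGEFEFEEFFGGEEFFGGEEEEFFGGFFGGEFEFEEEEFFGGFFGGEFEFFFGGFFGGEFEFFFGGFFGGEFEFEEFFGGEEFFGGFFGGFFGGEFEFFFGGFFGGEFEFEEFFGGEEFFGGEEEEFFGGFFGGEFEFEEEEFFGGFFGGEFEFEEEEEEEEFFGGFFGGEFEFFFGGFFGGEFEFEEFFGGEEFFGG

Derivation:
Step 0: FFG
Step 1: FFGGFFGGEF
Step 2: FFGGFFGGEFEFFFGGFFGGEFEFEEFFGG
Step 3: FFGGFFGGEFEFFFGGFFGGEFEFEEFFGGEEFFGGFFGGFFGGEFEFFFGGFFGGEFEFEEFFGGEEFFGGEEEEFFGGFFGGEFEF
Step 4: FFGGFFGGEFEFFFGGFFGGEFEFEEFFGGEEFFGGFFGGFFGGEFEFFFGGFFGGEFEFEEFFGGEEFFGGEEEEFFGGFFGGEFEFEEEEFFGGFFGGEFEFFFGGFFGGEFEFFFGGFFGGEFEFEEFFGGEEFFGGFFGGFFGGEFEFFFGGFFGGEFEFEEFFGGEEFFGGEEEEFFGGFFGGEFEFEEEEFFGGFFGGEFEFEEEEEEEEFFGGFFGGEFEFFFGGFFGGEFEFEEFFGGEEFFGG


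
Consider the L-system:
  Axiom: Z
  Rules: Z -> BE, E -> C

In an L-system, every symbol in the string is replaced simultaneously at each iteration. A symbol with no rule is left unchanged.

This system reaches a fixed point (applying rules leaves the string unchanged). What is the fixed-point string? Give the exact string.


Answer: BC

Derivation:
Step 0: Z
Step 1: BE
Step 2: BC
Step 3: BC  (unchanged — fixed point at step 2)


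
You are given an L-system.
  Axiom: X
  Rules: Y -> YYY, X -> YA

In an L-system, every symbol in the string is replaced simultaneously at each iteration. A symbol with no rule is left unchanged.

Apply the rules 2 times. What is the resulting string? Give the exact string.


Answer: YYYA

Derivation:
Step 0: X
Step 1: YA
Step 2: YYYA


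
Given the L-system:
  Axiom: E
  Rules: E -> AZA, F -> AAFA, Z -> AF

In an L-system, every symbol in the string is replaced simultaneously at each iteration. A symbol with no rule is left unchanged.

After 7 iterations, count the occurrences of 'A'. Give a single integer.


Answer: 18

Derivation:
Step 0: E  (0 'A')
Step 1: AZA  (2 'A')
Step 2: AAFA  (3 'A')
Step 3: AAAAFAA  (6 'A')
Step 4: AAAAAAFAAA  (9 'A')
Step 5: AAAAAAAAFAAAA  (12 'A')
Step 6: AAAAAAAAAAFAAAAA  (15 'A')
Step 7: AAAAAAAAAAAAFAAAAAA  (18 'A')


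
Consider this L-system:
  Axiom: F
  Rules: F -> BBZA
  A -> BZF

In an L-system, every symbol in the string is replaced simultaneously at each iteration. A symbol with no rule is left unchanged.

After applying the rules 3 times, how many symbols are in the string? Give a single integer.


Step 0: length = 1
Step 1: length = 4
Step 2: length = 6
Step 3: length = 9

Answer: 9


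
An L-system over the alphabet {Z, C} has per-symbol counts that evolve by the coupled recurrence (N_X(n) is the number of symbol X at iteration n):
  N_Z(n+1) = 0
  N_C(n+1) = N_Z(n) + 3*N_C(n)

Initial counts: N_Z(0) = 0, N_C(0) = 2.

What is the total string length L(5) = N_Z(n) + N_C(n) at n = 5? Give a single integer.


Step 0: N_Z=0, N_C=2, L=2
Step 1: N_Z=0, N_C=6, L=6
Step 2: N_Z=0, N_C=18, L=18
Step 3: N_Z=0, N_C=54, L=54
Step 4: N_Z=0, N_C=162, L=162
Step 5: N_Z=0, N_C=486, L=486

Answer: 486


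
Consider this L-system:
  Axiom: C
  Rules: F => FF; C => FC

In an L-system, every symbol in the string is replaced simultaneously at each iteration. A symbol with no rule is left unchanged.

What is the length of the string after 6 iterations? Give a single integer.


Step 0: length = 1
Step 1: length = 2
Step 2: length = 4
Step 3: length = 8
Step 4: length = 16
Step 5: length = 32
Step 6: length = 64

Answer: 64


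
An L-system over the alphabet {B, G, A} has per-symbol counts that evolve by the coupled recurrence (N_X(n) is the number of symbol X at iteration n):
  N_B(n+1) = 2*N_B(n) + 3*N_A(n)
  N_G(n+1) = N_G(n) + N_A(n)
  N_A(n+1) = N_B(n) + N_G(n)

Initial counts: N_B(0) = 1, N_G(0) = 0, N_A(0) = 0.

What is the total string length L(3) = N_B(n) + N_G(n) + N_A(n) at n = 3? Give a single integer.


Answer: 31

Derivation:
Step 0: N_B=1, N_G=0, N_A=0, L=1
Step 1: N_B=2, N_G=0, N_A=1, L=3
Step 2: N_B=7, N_G=1, N_A=2, L=10
Step 3: N_B=20, N_G=3, N_A=8, L=31


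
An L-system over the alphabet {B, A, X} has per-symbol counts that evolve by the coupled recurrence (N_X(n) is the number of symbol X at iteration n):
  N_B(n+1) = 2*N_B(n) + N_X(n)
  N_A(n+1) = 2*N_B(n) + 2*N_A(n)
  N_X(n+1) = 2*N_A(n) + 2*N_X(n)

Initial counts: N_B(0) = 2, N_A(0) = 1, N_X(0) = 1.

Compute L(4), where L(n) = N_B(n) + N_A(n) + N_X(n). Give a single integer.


Step 0: N_B=2, N_A=1, N_X=1, L=4
Step 1: N_B=5, N_A=6, N_X=4, L=15
Step 2: N_B=14, N_A=22, N_X=20, L=56
Step 3: N_B=48, N_A=72, N_X=84, L=204
Step 4: N_B=180, N_A=240, N_X=312, L=732

Answer: 732


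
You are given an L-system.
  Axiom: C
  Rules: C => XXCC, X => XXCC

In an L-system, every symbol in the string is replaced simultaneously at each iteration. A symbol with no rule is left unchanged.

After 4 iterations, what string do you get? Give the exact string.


Answer: XXCCXXCCXXCCXXCCXXCCXXCCXXCCXXCCXXCCXXCCXXCCXXCCXXCCXXCCXXCCXXCCXXCCXXCCXXCCXXCCXXCCXXCCXXCCXXCCXXCCXXCCXXCCXXCCXXCCXXCCXXCCXXCCXXCCXXCCXXCCXXCCXXCCXXCCXXCCXXCCXXCCXXCCXXCCXXCCXXCCXXCCXXCCXXCCXXCCXXCCXXCCXXCCXXCCXXCCXXCCXXCCXXCCXXCCXXCCXXCCXXCCXXCCXXCCXXCC

Derivation:
Step 0: C
Step 1: XXCC
Step 2: XXCCXXCCXXCCXXCC
Step 3: XXCCXXCCXXCCXXCCXXCCXXCCXXCCXXCCXXCCXXCCXXCCXXCCXXCCXXCCXXCCXXCC
Step 4: XXCCXXCCXXCCXXCCXXCCXXCCXXCCXXCCXXCCXXCCXXCCXXCCXXCCXXCCXXCCXXCCXXCCXXCCXXCCXXCCXXCCXXCCXXCCXXCCXXCCXXCCXXCCXXCCXXCCXXCCXXCCXXCCXXCCXXCCXXCCXXCCXXCCXXCCXXCCXXCCXXCCXXCCXXCCXXCCXXCCXXCCXXCCXXCCXXCCXXCCXXCCXXCCXXCCXXCCXXCCXXCCXXCCXXCCXXCCXXCCXXCCXXCCXXCCXXCC


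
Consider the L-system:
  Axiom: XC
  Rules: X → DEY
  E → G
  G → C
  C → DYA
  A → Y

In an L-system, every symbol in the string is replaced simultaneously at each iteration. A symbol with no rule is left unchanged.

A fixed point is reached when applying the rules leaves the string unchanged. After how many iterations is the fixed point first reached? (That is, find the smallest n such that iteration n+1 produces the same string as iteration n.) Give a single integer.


Step 0: XC
Step 1: DEYDYA
Step 2: DGYDYY
Step 3: DCYDYY
Step 4: DDYAYDYY
Step 5: DDYYYDYY
Step 6: DDYYYDYY  (unchanged — fixed point at step 5)

Answer: 5


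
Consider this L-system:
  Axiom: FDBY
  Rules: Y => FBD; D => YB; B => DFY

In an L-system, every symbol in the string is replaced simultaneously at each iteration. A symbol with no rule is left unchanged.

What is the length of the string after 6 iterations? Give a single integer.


Step 0: length = 4
Step 1: length = 9
Step 2: length = 19
Step 3: length = 39
Step 4: length = 79
Step 5: length = 159
Step 6: length = 319

Answer: 319


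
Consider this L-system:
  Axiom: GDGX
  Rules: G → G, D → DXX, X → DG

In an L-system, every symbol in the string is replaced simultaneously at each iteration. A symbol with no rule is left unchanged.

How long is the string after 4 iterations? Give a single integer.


Step 0: length = 4
Step 1: length = 7
Step 2: length = 13
Step 3: length = 25
Step 4: length = 49

Answer: 49


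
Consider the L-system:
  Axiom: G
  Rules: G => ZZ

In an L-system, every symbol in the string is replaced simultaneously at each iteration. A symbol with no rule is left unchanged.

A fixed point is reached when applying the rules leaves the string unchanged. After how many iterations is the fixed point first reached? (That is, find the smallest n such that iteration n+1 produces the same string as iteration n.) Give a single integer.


Step 0: G
Step 1: ZZ
Step 2: ZZ  (unchanged — fixed point at step 1)

Answer: 1


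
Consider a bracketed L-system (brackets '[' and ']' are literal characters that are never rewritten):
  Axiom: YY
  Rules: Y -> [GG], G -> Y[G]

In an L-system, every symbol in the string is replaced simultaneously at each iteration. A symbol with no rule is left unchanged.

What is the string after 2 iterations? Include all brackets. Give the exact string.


Step 0: YY
Step 1: [GG][GG]
Step 2: [Y[G]Y[G]][Y[G]Y[G]]

Answer: [Y[G]Y[G]][Y[G]Y[G]]


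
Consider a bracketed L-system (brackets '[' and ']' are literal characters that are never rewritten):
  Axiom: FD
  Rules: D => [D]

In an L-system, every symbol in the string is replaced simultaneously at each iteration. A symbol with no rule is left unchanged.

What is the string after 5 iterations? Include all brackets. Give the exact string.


Answer: F[[[[[D]]]]]

Derivation:
Step 0: FD
Step 1: F[D]
Step 2: F[[D]]
Step 3: F[[[D]]]
Step 4: F[[[[D]]]]
Step 5: F[[[[[D]]]]]


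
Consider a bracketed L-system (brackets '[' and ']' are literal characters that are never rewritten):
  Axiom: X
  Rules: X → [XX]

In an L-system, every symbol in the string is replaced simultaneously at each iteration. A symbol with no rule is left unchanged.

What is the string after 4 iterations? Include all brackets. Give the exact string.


Answer: [[[[XX][XX]][[XX][XX]]][[[XX][XX]][[XX][XX]]]]

Derivation:
Step 0: X
Step 1: [XX]
Step 2: [[XX][XX]]
Step 3: [[[XX][XX]][[XX][XX]]]
Step 4: [[[[XX][XX]][[XX][XX]]][[[XX][XX]][[XX][XX]]]]


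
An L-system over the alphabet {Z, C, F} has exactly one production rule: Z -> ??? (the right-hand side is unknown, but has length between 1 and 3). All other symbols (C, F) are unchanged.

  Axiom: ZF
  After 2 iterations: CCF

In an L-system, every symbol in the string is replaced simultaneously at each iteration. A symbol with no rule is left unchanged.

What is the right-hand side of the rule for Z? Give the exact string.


Trying Z -> CC:
  Step 0: ZF
  Step 1: CCF
  Step 2: CCF
Matches the given result.

Answer: CC


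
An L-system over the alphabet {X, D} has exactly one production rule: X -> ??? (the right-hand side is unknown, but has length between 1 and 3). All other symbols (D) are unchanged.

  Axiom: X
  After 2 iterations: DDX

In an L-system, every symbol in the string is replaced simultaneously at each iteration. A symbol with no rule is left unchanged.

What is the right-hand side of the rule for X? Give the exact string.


Answer: DX

Derivation:
Trying X -> DX:
  Step 0: X
  Step 1: DX
  Step 2: DDX
Matches the given result.


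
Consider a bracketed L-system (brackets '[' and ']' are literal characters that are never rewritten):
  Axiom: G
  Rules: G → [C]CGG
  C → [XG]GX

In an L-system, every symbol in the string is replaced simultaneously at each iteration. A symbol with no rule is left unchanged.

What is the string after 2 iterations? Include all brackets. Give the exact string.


Step 0: G
Step 1: [C]CGG
Step 2: [[XG]GX][XG]GX[C]CGG[C]CGG

Answer: [[XG]GX][XG]GX[C]CGG[C]CGG


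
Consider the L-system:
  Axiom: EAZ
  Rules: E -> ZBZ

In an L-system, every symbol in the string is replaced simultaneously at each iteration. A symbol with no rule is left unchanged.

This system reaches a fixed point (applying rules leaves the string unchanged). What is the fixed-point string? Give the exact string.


Answer: ZBZAZ

Derivation:
Step 0: EAZ
Step 1: ZBZAZ
Step 2: ZBZAZ  (unchanged — fixed point at step 1)


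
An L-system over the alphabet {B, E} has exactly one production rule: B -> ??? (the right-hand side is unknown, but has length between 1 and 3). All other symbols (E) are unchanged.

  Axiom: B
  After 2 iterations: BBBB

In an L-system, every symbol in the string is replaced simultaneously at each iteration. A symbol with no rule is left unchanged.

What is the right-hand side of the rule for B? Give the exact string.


Trying B -> BB:
  Step 0: B
  Step 1: BB
  Step 2: BBBB
Matches the given result.

Answer: BB


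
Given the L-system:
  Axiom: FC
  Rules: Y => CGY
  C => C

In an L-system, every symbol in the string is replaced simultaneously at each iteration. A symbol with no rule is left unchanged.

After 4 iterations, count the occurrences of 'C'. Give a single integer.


Answer: 1

Derivation:
Step 0: FC  (1 'C')
Step 1: FC  (1 'C')
Step 2: FC  (1 'C')
Step 3: FC  (1 'C')
Step 4: FC  (1 'C')


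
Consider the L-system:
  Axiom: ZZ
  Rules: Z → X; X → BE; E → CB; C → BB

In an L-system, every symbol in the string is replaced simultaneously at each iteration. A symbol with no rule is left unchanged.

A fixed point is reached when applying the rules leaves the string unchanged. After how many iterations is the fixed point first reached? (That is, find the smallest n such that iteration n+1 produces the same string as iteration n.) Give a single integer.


Step 0: ZZ
Step 1: XX
Step 2: BEBE
Step 3: BCBBCB
Step 4: BBBBBBBB
Step 5: BBBBBBBB  (unchanged — fixed point at step 4)

Answer: 4


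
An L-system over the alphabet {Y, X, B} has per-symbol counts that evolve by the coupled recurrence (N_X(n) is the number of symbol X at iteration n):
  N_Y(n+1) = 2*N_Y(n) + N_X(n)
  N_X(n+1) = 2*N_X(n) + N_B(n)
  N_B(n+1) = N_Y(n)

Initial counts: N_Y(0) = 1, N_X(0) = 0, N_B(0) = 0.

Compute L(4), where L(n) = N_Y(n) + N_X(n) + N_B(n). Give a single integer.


Answer: 43

Derivation:
Step 0: N_Y=1, N_X=0, N_B=0, L=1
Step 1: N_Y=2, N_X=0, N_B=1, L=3
Step 2: N_Y=4, N_X=1, N_B=2, L=7
Step 3: N_Y=9, N_X=4, N_B=4, L=17
Step 4: N_Y=22, N_X=12, N_B=9, L=43


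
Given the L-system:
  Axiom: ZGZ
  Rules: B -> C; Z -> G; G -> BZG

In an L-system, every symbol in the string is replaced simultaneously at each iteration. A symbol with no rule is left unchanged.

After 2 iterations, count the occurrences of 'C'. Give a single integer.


Step 0: ZGZ  (0 'C')
Step 1: GBZGG  (0 'C')
Step 2: BZGCGBZGBZG  (1 'C')

Answer: 1


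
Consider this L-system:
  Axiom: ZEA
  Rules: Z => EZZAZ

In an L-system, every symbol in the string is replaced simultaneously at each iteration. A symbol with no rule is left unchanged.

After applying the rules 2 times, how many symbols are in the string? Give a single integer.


Step 0: length = 3
Step 1: length = 7
Step 2: length = 19

Answer: 19


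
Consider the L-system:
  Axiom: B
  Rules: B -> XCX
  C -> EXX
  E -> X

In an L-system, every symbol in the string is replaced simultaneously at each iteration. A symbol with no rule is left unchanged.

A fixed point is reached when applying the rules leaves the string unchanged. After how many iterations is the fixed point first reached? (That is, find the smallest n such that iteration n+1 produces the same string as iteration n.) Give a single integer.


Answer: 3

Derivation:
Step 0: B
Step 1: XCX
Step 2: XEXXX
Step 3: XXXXX
Step 4: XXXXX  (unchanged — fixed point at step 3)


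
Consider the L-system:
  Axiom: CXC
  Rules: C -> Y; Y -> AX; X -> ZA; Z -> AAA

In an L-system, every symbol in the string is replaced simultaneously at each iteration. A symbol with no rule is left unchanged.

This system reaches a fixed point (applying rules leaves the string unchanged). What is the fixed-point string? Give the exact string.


Answer: AAAAAAAAAAAAAA

Derivation:
Step 0: CXC
Step 1: YZAY
Step 2: AXAAAAAX
Step 3: AZAAAAAAZA
Step 4: AAAAAAAAAAAAAA
Step 5: AAAAAAAAAAAAAA  (unchanged — fixed point at step 4)


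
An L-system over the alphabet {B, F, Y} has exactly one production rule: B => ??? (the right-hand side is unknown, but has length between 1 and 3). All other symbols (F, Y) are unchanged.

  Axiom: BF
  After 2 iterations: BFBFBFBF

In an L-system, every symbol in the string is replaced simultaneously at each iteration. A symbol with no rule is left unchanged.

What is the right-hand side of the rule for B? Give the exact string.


Answer: BFB

Derivation:
Trying B => BFB:
  Step 0: BF
  Step 1: BFBF
  Step 2: BFBFBFBF
Matches the given result.


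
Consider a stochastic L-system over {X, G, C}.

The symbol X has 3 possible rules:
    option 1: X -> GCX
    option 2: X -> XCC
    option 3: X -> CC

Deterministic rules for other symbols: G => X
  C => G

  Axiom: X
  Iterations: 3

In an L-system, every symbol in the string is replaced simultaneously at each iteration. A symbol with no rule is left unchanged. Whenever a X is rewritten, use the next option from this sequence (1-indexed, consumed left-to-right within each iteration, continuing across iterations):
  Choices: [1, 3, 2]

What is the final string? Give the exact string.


Step 0: X
Step 1: GCX  (used choices [1])
Step 2: XGCC  (used choices [3])
Step 3: XCCXGG  (used choices [2])

Answer: XCCXGG


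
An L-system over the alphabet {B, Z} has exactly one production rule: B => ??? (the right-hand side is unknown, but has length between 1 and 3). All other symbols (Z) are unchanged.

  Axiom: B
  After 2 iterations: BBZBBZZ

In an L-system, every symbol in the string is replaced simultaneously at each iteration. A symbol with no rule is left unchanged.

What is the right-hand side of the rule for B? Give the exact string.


Trying B => BBZ:
  Step 0: B
  Step 1: BBZ
  Step 2: BBZBBZZ
Matches the given result.

Answer: BBZ


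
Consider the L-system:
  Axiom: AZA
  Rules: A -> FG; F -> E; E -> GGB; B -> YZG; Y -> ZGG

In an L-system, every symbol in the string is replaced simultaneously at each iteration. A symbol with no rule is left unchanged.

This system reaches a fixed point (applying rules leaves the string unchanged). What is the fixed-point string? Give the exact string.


Answer: GGZGGZGGZGGZGGZGG

Derivation:
Step 0: AZA
Step 1: FGZFG
Step 2: EGZEG
Step 3: GGBGZGGBG
Step 4: GGYZGGZGGYZGG
Step 5: GGZGGZGGZGGZGGZGG
Step 6: GGZGGZGGZGGZGGZGG  (unchanged — fixed point at step 5)


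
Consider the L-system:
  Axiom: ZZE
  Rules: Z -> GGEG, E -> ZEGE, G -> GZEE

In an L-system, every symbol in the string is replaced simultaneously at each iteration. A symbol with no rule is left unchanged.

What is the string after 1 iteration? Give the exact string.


Answer: GGEGGGEGZEGE

Derivation:
Step 0: ZZE
Step 1: GGEGGGEGZEGE


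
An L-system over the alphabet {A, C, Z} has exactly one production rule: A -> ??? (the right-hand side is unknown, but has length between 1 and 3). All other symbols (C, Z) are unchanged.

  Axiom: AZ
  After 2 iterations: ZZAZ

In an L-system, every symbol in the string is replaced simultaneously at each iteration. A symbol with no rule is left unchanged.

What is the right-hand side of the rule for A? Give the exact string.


Trying A -> ZA:
  Step 0: AZ
  Step 1: ZAZ
  Step 2: ZZAZ
Matches the given result.

Answer: ZA


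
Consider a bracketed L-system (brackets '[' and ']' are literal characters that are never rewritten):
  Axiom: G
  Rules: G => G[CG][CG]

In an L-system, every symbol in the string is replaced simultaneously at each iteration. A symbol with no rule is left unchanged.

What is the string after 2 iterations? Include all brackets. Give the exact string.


Step 0: G
Step 1: G[CG][CG]
Step 2: G[CG][CG][CG[CG][CG]][CG[CG][CG]]

Answer: G[CG][CG][CG[CG][CG]][CG[CG][CG]]


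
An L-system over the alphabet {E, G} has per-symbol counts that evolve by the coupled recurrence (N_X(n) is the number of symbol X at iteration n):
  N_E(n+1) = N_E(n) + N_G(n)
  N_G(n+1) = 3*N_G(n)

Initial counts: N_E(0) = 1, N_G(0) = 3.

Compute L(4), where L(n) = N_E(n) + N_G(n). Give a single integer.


Step 0: N_E=1, N_G=3, L=4
Step 1: N_E=4, N_G=9, L=13
Step 2: N_E=13, N_G=27, L=40
Step 3: N_E=40, N_G=81, L=121
Step 4: N_E=121, N_G=243, L=364

Answer: 364


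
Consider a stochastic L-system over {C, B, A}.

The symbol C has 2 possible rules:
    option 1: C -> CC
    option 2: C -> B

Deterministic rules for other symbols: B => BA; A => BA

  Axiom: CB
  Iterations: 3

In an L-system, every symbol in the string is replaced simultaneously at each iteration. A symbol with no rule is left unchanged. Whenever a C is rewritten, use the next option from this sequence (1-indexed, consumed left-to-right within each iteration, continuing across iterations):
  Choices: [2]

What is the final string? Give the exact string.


Answer: BABABABABABA

Derivation:
Step 0: CB
Step 1: BBA  (used choices [2])
Step 2: BABABA  (used choices [])
Step 3: BABABABABABA  (used choices [])


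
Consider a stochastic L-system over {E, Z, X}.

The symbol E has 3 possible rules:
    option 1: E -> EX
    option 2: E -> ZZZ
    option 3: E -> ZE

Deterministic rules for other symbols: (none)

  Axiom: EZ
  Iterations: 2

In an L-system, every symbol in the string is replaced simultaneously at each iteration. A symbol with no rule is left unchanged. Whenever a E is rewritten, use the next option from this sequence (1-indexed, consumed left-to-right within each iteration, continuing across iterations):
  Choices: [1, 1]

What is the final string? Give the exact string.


Answer: EXXZ

Derivation:
Step 0: EZ
Step 1: EXZ  (used choices [1])
Step 2: EXXZ  (used choices [1])


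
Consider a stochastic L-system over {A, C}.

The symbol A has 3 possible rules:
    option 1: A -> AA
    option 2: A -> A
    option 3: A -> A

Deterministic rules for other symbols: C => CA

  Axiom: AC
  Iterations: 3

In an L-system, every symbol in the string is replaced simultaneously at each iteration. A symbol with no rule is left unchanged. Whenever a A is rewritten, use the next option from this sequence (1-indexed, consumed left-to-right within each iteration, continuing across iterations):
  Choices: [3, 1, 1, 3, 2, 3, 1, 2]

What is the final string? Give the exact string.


Step 0: AC
Step 1: ACA  (used choices [3])
Step 2: AACAAA  (used choices [1, 1])
Step 3: AACAAAAA  (used choices [3, 2, 3, 1, 2])

Answer: AACAAAAA


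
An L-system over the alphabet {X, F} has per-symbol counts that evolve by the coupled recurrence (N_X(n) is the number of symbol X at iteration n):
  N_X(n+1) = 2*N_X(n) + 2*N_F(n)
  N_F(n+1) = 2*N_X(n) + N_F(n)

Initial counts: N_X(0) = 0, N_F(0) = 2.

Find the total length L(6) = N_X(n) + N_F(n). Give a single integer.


Step 0: N_X=0, N_F=2, L=2
Step 1: N_X=4, N_F=2, L=6
Step 2: N_X=12, N_F=10, L=22
Step 3: N_X=44, N_F=34, L=78
Step 4: N_X=156, N_F=122, L=278
Step 5: N_X=556, N_F=434, L=990
Step 6: N_X=1980, N_F=1546, L=3526

Answer: 3526


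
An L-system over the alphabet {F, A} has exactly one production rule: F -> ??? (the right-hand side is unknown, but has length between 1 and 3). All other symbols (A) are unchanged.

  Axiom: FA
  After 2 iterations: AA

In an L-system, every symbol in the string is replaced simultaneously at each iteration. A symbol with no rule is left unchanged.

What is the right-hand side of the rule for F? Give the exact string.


Trying F -> A:
  Step 0: FA
  Step 1: AA
  Step 2: AA
Matches the given result.

Answer: A


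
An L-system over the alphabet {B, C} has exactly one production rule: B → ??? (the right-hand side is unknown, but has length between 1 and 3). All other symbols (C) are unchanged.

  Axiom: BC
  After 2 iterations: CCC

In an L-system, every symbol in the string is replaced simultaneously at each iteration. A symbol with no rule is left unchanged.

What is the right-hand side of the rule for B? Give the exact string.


Trying B → CC:
  Step 0: BC
  Step 1: CCC
  Step 2: CCC
Matches the given result.

Answer: CC


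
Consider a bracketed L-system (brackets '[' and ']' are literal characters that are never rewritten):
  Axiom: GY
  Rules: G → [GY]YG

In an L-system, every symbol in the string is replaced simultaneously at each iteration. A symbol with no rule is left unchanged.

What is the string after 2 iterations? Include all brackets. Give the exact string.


Step 0: GY
Step 1: [GY]YGY
Step 2: [[GY]YGY]Y[GY]YGY

Answer: [[GY]YGY]Y[GY]YGY


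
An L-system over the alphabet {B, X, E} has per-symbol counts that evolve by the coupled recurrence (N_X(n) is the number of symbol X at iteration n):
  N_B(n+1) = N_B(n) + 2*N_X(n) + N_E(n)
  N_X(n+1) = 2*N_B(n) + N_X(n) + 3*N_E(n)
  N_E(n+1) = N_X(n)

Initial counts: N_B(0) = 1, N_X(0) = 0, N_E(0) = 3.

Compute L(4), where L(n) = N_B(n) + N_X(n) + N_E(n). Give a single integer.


Step 0: N_B=1, N_X=0, N_E=3, L=4
Step 1: N_B=4, N_X=11, N_E=0, L=15
Step 2: N_B=26, N_X=19, N_E=11, L=56
Step 3: N_B=75, N_X=104, N_E=19, L=198
Step 4: N_B=302, N_X=311, N_E=104, L=717

Answer: 717


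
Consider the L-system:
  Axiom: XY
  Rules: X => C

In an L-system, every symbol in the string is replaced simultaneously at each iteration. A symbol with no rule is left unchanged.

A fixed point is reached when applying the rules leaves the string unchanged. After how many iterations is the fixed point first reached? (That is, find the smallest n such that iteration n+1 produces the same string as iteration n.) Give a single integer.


Answer: 1

Derivation:
Step 0: XY
Step 1: CY
Step 2: CY  (unchanged — fixed point at step 1)


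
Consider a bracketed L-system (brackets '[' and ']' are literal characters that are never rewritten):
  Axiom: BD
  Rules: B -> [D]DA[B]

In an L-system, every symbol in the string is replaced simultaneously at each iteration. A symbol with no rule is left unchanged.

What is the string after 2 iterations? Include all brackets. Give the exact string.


Answer: [D]DA[[D]DA[B]]D

Derivation:
Step 0: BD
Step 1: [D]DA[B]D
Step 2: [D]DA[[D]DA[B]]D


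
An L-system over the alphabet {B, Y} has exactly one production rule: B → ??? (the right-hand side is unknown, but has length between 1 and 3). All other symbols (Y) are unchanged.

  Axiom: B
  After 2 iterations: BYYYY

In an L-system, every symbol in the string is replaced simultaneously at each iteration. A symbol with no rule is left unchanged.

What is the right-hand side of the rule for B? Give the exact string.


Trying B → BYY:
  Step 0: B
  Step 1: BYY
  Step 2: BYYYY
Matches the given result.

Answer: BYY


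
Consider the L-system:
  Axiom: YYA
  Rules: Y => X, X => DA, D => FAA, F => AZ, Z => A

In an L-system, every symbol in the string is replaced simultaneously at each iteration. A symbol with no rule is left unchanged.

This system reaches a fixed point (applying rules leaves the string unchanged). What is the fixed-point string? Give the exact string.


Answer: AAAAAAAAAAA

Derivation:
Step 0: YYA
Step 1: XXA
Step 2: DADAA
Step 3: FAAAFAAAA
Step 4: AZAAAAZAAAA
Step 5: AAAAAAAAAAA
Step 6: AAAAAAAAAAA  (unchanged — fixed point at step 5)


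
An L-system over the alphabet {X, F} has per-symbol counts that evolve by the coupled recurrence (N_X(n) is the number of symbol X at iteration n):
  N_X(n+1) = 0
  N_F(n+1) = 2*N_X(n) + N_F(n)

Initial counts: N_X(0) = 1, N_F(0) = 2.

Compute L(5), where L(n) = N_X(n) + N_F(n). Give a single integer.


Step 0: N_X=1, N_F=2, L=3
Step 1: N_X=0, N_F=4, L=4
Step 2: N_X=0, N_F=4, L=4
Step 3: N_X=0, N_F=4, L=4
Step 4: N_X=0, N_F=4, L=4
Step 5: N_X=0, N_F=4, L=4

Answer: 4


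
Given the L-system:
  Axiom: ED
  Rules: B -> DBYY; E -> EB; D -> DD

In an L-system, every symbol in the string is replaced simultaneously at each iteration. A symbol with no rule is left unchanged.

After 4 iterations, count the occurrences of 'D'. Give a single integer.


Step 0: ED  (1 'D')
Step 1: EBDD  (2 'D')
Step 2: EBDBYYDDDD  (5 'D')
Step 3: EBDBYYDDDBYYYYDDDDDDDD  (12 'D')
Step 4: EBDBYYDDDBYYYYDDDDDDDBYYYYYYDDDDDDDDDDDDDDDD  (27 'D')

Answer: 27


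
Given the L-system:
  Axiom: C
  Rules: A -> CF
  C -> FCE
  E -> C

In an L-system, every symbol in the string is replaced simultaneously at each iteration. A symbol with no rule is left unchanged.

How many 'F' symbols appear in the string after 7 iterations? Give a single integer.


Answer: 33

Derivation:
Step 0: C  (0 'F')
Step 1: FCE  (1 'F')
Step 2: FFCEC  (2 'F')
Step 3: FFFCECFCE  (4 'F')
Step 4: FFFFCECFCEFFCEC  (7 'F')
Step 5: FFFFFCECFCEFFCECFFFCECFCE  (12 'F')
Step 6: FFFFFFCECFCEFFCECFFFCECFCEFFFFCECFCEFFCEC  (20 'F')
Step 7: FFFFFFFCECFCEFFCECFFFCECFCEFFFFCECFCEFFCECFFFFFCECFCEFFCECFFFCECFCE  (33 'F')


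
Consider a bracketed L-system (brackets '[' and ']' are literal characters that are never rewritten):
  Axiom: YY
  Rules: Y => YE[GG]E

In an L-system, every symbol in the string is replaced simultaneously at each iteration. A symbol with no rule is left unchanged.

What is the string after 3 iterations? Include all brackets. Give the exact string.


Step 0: YY
Step 1: YE[GG]EYE[GG]E
Step 2: YE[GG]EE[GG]EYE[GG]EE[GG]E
Step 3: YE[GG]EE[GG]EE[GG]EYE[GG]EE[GG]EE[GG]E

Answer: YE[GG]EE[GG]EE[GG]EYE[GG]EE[GG]EE[GG]E


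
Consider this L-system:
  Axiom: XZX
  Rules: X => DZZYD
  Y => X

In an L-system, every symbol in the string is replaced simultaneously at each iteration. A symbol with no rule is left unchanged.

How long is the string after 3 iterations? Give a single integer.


Step 0: length = 3
Step 1: length = 11
Step 2: length = 11
Step 3: length = 19

Answer: 19


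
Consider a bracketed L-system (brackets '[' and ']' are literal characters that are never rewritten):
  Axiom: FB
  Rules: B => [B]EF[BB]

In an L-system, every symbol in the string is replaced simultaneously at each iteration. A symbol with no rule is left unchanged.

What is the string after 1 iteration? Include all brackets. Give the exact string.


Answer: F[B]EF[BB]

Derivation:
Step 0: FB
Step 1: F[B]EF[BB]


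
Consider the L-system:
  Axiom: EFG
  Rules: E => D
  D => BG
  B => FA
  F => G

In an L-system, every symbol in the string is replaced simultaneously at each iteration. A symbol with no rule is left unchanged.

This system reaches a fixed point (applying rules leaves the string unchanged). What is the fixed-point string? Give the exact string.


Step 0: EFG
Step 1: DGG
Step 2: BGGG
Step 3: FAGGG
Step 4: GAGGG
Step 5: GAGGG  (unchanged — fixed point at step 4)

Answer: GAGGG


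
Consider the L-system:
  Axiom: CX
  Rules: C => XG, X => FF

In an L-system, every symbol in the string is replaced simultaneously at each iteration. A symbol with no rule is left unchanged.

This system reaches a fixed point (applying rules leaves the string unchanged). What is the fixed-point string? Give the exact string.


Answer: FFGFF

Derivation:
Step 0: CX
Step 1: XGFF
Step 2: FFGFF
Step 3: FFGFF  (unchanged — fixed point at step 2)


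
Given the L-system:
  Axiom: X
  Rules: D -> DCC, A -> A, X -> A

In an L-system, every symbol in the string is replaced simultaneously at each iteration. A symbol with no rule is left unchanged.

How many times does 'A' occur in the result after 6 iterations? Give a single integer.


Step 0: X  (0 'A')
Step 1: A  (1 'A')
Step 2: A  (1 'A')
Step 3: A  (1 'A')
Step 4: A  (1 'A')
Step 5: A  (1 'A')
Step 6: A  (1 'A')

Answer: 1


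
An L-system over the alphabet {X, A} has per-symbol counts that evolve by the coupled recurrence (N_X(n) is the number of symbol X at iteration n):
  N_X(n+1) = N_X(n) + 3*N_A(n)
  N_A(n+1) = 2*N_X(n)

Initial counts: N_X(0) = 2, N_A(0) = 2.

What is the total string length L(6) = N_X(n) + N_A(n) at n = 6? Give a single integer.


Step 0: N_X=2, N_A=2, L=4
Step 1: N_X=8, N_A=4, L=12
Step 2: N_X=20, N_A=16, L=36
Step 3: N_X=68, N_A=40, L=108
Step 4: N_X=188, N_A=136, L=324
Step 5: N_X=596, N_A=376, L=972
Step 6: N_X=1724, N_A=1192, L=2916

Answer: 2916


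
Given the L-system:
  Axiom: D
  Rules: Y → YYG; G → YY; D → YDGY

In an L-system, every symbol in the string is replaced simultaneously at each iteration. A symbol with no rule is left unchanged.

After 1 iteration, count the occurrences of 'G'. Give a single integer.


Step 0: D  (0 'G')
Step 1: YDGY  (1 'G')

Answer: 1


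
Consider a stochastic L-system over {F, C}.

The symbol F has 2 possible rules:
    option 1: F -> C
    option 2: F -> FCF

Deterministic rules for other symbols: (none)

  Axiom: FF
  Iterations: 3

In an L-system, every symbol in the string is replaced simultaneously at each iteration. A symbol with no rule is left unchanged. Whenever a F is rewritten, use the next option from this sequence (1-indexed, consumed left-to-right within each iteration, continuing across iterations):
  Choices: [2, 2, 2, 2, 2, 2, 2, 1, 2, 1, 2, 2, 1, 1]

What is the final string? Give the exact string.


Step 0: FF
Step 1: FCFFCF  (used choices [2, 2])
Step 2: FCFCFCFFCFCFCF  (used choices [2, 2, 2, 2])
Step 3: FCFCCCFCFCCFCFCFCFCCCC  (used choices [2, 1, 2, 1, 2, 2, 1, 1])

Answer: FCFCCCFCFCCFCFCFCFCCCC


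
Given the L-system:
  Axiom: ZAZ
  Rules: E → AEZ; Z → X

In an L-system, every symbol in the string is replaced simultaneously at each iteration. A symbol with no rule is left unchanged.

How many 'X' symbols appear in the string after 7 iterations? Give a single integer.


Step 0: ZAZ  (0 'X')
Step 1: XAX  (2 'X')
Step 2: XAX  (2 'X')
Step 3: XAX  (2 'X')
Step 4: XAX  (2 'X')
Step 5: XAX  (2 'X')
Step 6: XAX  (2 'X')
Step 7: XAX  (2 'X')

Answer: 2
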